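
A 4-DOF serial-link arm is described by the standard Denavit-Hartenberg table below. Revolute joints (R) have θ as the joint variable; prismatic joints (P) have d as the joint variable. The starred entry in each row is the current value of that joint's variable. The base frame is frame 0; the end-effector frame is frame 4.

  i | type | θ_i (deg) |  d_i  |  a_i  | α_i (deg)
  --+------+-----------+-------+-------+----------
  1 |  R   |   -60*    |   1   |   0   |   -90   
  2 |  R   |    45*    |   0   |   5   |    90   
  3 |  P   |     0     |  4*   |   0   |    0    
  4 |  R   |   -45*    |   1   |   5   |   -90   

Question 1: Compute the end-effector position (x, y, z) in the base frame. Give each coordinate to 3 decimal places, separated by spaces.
1.724 -10.057 -1.500

after link 1: o_1 = (0.0000, 0.0000, 1.0000)
after link 2: o_2 = (1.7678, -3.0619, -2.5355)
after link 3: o_3 = (3.1820, -5.5114, 0.2929)
after link 4: o_4 = (1.7237, -10.0566, -1.5000)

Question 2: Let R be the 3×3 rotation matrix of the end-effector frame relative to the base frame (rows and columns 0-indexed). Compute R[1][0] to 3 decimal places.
End-effector x-axis (col 0 of R) = (-0.3624,-0.7866,-0.5000)
R[1][0] = -0.7866

-0.787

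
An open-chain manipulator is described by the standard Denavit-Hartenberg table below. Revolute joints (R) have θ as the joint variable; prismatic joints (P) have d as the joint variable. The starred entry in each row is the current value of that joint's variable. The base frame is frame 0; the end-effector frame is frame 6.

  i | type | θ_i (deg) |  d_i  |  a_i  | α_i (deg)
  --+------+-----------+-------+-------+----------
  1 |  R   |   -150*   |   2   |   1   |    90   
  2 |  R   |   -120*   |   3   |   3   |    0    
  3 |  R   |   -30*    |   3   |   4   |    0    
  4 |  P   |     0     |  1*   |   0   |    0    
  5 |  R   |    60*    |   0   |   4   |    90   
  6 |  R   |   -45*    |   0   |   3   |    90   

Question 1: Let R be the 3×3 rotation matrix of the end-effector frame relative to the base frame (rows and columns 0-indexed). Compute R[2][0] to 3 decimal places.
End-effector x-axis (col 0 of R) = (0.3536,-0.6124,-0.7071)
R[2][0] = -0.7071

-0.707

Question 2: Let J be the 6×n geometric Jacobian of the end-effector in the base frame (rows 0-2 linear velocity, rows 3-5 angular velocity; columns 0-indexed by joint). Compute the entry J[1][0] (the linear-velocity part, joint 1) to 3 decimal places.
axis z_0 = ẑ; lever o_n−o_0 = (0.9937,6.2071,-8.7194)
cross product → J_v[:, 0] = (-6.2071,0.9937,0.0000)
J_ω[:, 0] = z_0
entry J[1][0] = 0.9937

0.994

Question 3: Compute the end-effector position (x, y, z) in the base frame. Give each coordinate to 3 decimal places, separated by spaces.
0.994 6.207 -8.719

after link 1: o_1 = (-0.8660, -0.5000, 2.0000)
after link 2: o_2 = (-1.0670, 2.8481, -0.5981)
after link 3: o_3 = (0.4330, 7.1782, -2.5981)
after link 4: o_4 = (-0.0670, 8.0442, -2.5981)
after link 5: o_5 = (-0.0670, 8.0442, -6.5981)
after link 6: o_6 = (0.9937, 6.2071, -8.7194)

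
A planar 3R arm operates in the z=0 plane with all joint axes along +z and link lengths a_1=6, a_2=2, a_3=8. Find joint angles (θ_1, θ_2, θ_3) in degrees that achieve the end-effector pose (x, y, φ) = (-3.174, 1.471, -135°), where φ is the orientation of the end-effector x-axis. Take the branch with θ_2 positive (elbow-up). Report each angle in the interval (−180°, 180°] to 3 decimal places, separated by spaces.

wrist centre = target − a_3·(cos φ, sin φ) = (2.4829, 7.1279)
cos θ_2 = (56.9709−6²−2²)/(2·6·2) = 0.7071; θ_2 = 44.9990° (elbow-up)
β = atan2(7.1279,2.4829) = 70.7952°; ψ = atan2(1.4142,7.4142) = 10.7989°
θ_1 = β − ψ = 59.9963°
θ_3 = φ − θ_1 − θ_2 = 120.0047° (wrapped to (-180°,180°])

59.996 44.999 120.005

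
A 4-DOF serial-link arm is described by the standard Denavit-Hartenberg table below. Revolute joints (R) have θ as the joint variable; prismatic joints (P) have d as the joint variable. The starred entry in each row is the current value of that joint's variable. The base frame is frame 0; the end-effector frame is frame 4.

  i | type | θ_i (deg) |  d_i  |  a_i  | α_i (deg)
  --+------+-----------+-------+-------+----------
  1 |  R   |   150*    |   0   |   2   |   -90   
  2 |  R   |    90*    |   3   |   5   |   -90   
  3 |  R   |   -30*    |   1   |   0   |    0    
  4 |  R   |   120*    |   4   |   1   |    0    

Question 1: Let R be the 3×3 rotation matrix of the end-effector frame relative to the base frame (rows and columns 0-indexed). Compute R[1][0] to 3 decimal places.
0.866

End-effector x-axis (col 0 of R) = (0.5000,0.8660,-0.0000)
R[1][0] = 0.8660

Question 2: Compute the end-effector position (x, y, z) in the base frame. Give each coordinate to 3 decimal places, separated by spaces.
after link 1: o_1 = (-1.7321, 1.0000, 0.0000)
after link 2: o_2 = (-3.2321, -1.5981, -5.0000)
after link 3: o_3 = (-2.3660, -2.0981, -5.0000)
after link 4: o_4 = (1.5981, -3.2321, -5.0000)

1.598 -3.232 -5.000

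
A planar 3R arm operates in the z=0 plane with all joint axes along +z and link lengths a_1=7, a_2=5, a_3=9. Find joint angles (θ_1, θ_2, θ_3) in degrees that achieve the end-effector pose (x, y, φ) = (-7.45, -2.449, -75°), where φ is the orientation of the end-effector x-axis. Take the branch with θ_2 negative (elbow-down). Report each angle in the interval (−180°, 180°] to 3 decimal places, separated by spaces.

wrist centre = target − a_3·(cos φ, sin φ) = (-9.7794, 6.2443)
cos θ_2 = (134.6278−7²−5²)/(2·7·5) = 0.8661; θ_2 = -29.9902° (elbow-down)
β = atan2(6.2443,-9.7794) = 147.4409°; ψ = atan2(-2.4993,11.3306) = -12.4389°
θ_1 = β − ψ = 159.8798°
θ_3 = φ − θ_1 − θ_2 = 155.1103° (wrapped to (-180°,180°])

159.880 -29.990 155.110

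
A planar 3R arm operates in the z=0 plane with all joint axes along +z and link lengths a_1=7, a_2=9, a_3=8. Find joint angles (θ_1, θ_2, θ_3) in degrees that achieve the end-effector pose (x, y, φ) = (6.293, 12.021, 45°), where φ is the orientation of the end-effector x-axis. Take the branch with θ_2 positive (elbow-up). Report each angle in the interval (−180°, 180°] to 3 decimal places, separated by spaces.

0.001 134.998 -89.999

wrist centre = target − a_3·(cos φ, sin φ) = (0.6361, 6.3641)
cos θ_2 = (40.9070−7²−9²)/(2·7·9) = -0.7071; θ_2 = 134.9984° (elbow-up)
β = atan2(6.3641,0.6361) = 84.2918°; ψ = atan2(6.3641,0.6362) = 84.2912°
θ_1 = β − ψ = 0.0006°
θ_3 = φ − θ_1 − θ_2 = -89.9990° (wrapped to (-180°,180°])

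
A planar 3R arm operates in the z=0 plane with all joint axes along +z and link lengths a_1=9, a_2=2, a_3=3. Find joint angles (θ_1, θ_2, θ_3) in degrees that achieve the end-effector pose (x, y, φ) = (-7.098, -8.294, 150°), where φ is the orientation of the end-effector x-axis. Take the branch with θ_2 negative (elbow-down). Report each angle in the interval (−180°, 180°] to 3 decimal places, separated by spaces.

-109.351 -30.016 -70.633

wrist centre = target − a_3·(cos φ, sin φ) = (-4.4999, -9.7940)
cos θ_2 = (116.1718−9²−2²)/(2·9·2) = 0.8659; θ_2 = -30.0164° (elbow-down)
β = atan2(-9.7940,-4.4999) = -114.6768°; ψ = atan2(-1.0005,10.7318) = -5.3262°
θ_1 = β − ψ = -109.3506°
θ_3 = φ − θ_1 − θ_2 = -70.6330° (wrapped to (-180°,180°])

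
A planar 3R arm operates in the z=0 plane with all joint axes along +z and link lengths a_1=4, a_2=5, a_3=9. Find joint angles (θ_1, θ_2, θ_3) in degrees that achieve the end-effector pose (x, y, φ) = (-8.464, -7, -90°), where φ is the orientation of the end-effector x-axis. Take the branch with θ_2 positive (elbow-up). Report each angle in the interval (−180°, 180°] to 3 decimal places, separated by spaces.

wrist centre = target − a_3·(cos φ, sin φ) = (-8.4640, 2.0000)
cos θ_2 = (75.6393−4²−5²)/(2·4·5) = 0.8660; θ_2 = 30.0049° (elbow-up)
β = atan2(2.0000,-8.4640) = 166.7052°; ψ = atan2(2.5004,8.3299) = 16.7081°
θ_1 = β − ψ = 149.9971°
θ_3 = φ − θ_1 − θ_2 = 89.9980° (wrapped to (-180°,180°])

149.997 30.005 89.998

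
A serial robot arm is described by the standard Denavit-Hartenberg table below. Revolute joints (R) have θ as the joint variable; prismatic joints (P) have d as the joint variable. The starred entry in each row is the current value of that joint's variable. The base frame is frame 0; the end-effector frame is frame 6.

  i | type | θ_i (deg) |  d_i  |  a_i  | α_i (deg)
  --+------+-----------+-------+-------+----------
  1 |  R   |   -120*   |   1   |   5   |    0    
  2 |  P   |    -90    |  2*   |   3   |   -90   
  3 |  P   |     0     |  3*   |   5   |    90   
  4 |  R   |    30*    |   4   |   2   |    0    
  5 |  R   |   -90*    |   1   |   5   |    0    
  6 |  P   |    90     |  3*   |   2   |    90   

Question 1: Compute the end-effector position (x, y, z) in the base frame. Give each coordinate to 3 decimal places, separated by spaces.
-14.928 2.072 11.000

after link 1: o_1 = (-2.5000, -4.3301, 1.0000)
after link 2: o_2 = (-5.0981, -2.8301, 3.0000)
after link 3: o_3 = (-10.9282, -2.9282, 3.0000)
after link 4: o_4 = (-12.9282, -2.9282, 7.0000)
after link 5: o_5 = (-12.9282, 2.0718, 8.0000)
after link 6: o_6 = (-14.9282, 2.0718, 11.0000)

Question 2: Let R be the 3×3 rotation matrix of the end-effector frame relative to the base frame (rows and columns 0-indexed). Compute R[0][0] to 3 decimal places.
End-effector x-axis (col 0 of R) = (-1.0000,-0.0000,0.0000)
R[0][0] = -1.0000

-1.000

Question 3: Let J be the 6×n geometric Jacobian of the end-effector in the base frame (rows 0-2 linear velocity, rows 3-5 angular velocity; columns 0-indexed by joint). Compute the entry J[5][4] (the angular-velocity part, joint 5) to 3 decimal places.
axis z_4 = (0.0000,0.0000,1.0000); lever o_n−o_4 = (-2.0000,5.0000,4.0000)
cross product → J_v[:, 4] = (-5.0000,-2.0000,0.0000)
J_ω[:, 4] = z_4
entry J[5][4] = 1.0000

1.000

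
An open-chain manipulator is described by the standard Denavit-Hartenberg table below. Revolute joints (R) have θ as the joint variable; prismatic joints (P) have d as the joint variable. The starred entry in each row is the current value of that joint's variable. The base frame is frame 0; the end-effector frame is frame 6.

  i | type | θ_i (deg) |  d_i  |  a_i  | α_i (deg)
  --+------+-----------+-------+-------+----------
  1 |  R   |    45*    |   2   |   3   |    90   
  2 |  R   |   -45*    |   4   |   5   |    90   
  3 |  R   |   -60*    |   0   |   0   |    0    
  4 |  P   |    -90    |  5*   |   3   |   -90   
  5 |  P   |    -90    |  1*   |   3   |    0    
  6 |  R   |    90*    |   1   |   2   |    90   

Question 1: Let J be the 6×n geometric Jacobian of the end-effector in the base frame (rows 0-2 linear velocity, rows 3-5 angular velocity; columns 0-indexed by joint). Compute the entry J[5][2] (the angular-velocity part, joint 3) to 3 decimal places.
-0.707

axis z_2 = (-0.5000,-0.5000,-0.7071); lever o_n−o_2 = (-8.6576,-2.6726,-3.3021)
cross product → J_v[:, 2] = (-0.2387,4.4708,-2.9925)
J_ω[:, 2] = z_2
entry J[5][2] = -0.7071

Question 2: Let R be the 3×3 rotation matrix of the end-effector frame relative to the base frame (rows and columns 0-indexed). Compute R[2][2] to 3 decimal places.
End-effector z-axis (col 2 of R) = (-0.5000,-0.5000,-0.7071)
R[2][2] = -0.7071

-0.707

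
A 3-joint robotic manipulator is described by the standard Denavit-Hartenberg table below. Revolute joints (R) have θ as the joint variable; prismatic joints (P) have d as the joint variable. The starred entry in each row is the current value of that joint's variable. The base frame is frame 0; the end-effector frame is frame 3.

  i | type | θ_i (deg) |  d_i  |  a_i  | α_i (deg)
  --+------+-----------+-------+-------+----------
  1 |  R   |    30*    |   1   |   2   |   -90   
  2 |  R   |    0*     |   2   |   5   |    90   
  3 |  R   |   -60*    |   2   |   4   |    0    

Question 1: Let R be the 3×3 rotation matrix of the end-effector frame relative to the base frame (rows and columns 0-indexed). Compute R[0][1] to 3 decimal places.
0.500

End-effector y-axis (col 1 of R) = (0.5000,0.8660,0.0000)
R[0][1] = 0.5000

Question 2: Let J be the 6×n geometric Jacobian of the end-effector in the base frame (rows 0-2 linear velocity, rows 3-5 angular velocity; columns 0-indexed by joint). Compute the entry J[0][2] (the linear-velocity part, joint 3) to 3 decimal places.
axis z_2 = (0.0000,0.0000,1.0000); lever o_n−o_2 = (3.4641,-2.0000,2.0000)
cross product → J_v[:, 2] = (2.0000,3.4641,-0.0000)
J_ω[:, 2] = z_2
entry J[0][2] = 2.0000

2.000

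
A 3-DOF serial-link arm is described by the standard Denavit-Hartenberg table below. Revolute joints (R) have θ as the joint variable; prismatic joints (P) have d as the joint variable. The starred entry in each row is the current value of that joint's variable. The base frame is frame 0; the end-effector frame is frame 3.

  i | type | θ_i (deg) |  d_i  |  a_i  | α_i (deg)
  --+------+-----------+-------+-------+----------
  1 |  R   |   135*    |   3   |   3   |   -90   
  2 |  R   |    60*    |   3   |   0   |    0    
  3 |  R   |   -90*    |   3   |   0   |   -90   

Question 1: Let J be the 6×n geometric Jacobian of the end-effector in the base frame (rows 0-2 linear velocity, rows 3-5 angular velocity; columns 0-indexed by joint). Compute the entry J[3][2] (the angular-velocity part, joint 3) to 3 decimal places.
-0.707

axis z_2 = (-0.7071,-0.7071,0.0000); lever o_n−o_2 = (-2.1213,-2.1213,0.0000)
cross product → J_v[:, 2] = (0.0000,-0.0000,0.0000)
J_ω[:, 2] = z_2
entry J[3][2] = -0.7071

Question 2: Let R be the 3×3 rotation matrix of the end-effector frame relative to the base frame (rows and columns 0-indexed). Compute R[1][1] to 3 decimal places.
End-effector y-axis (col 1 of R) = (0.7071,0.7071,-0.0000)
R[1][1] = 0.7071

0.707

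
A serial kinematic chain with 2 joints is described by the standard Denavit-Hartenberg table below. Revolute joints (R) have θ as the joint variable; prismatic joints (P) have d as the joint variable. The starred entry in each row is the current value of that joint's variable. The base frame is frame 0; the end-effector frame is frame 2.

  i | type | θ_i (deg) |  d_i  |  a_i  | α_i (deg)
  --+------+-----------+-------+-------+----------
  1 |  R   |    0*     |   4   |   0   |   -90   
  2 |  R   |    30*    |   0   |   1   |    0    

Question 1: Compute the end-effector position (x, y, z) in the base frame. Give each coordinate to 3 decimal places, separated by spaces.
0.866 0.000 3.500

after link 1: o_1 = (0.0000, 0.0000, 4.0000)
after link 2: o_2 = (0.8660, 0.0000, 3.5000)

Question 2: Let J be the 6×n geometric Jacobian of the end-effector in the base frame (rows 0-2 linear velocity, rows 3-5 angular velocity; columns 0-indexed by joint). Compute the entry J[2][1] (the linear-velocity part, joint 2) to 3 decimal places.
axis z_1 = (0.0000,1.0000,0.0000); lever o_n−o_1 = (0.8660,0.0000,-0.5000)
cross product → J_v[:, 1] = (-0.5000,0.0000,-0.8660)
J_ω[:, 1] = z_1
entry J[2][1] = -0.8660

-0.866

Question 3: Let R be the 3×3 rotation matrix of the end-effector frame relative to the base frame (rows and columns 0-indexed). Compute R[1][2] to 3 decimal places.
1.000

End-effector z-axis (col 2 of R) = (0.0000,1.0000,0.0000)
R[1][2] = 1.0000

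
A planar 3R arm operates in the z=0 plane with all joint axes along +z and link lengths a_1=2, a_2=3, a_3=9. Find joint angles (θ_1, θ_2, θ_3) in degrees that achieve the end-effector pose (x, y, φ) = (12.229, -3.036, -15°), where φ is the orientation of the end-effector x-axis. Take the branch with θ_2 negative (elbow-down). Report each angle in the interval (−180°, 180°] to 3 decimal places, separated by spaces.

45.007 -89.999 29.992

wrist centre = target − a_3·(cos φ, sin φ) = (3.5357, -0.7066)
cos θ_2 = (13.0003−2²−3²)/(2·2·3) = 0.0000; θ_2 = -89.9987° (elbow-down)
β = atan2(-0.7066,3.5357) = -11.3021°; ψ = atan2(-3.0000,2.0001) = -56.3090°
θ_1 = β − ψ = 45.0070°
θ_3 = φ − θ_1 − θ_2 = 29.9917° (wrapped to (-180°,180°])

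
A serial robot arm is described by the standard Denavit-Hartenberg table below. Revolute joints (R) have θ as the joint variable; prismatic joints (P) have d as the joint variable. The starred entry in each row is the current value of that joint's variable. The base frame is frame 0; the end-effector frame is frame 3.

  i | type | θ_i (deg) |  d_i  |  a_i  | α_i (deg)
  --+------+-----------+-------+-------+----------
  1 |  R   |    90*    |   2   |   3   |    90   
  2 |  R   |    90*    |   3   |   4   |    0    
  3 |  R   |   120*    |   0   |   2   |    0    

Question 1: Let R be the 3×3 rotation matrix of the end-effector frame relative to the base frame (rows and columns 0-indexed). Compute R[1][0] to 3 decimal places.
-0.866

End-effector x-axis (col 0 of R) = (-0.0000,-0.8660,-0.5000)
R[1][0] = -0.8660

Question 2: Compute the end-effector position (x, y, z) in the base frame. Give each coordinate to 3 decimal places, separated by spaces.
3.000 1.268 5.000

after link 1: o_1 = (0.0000, 3.0000, 2.0000)
after link 2: o_2 = (3.0000, 3.0000, 6.0000)
after link 3: o_3 = (3.0000, 1.2679, 5.0000)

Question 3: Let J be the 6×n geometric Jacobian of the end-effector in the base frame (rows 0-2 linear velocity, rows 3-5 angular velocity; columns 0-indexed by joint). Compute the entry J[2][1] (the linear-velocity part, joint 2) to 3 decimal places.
-1.732

axis z_1 = (1.0000,-0.0000,0.0000); lever o_n−o_1 = (3.0000,-1.7321,3.0000)
cross product → J_v[:, 1] = (-0.0000,-3.0000,-1.7321)
J_ω[:, 1] = z_1
entry J[2][1] = -1.7321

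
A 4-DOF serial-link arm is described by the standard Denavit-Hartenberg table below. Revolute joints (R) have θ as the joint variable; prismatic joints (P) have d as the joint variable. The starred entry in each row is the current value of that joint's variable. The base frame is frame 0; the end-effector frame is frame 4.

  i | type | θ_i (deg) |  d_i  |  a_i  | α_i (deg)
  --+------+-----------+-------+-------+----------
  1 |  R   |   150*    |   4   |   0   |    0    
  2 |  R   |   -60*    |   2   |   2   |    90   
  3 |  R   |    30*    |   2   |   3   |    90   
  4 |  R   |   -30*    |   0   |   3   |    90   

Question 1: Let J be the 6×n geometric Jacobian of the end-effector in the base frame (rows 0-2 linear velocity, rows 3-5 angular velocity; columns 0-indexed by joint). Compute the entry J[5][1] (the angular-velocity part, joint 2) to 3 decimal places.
1.000

axis z_1 = (0.0000,0.0000,1.0000); lever o_n−o_1 = (0.5000,6.8481,4.7990)
cross product → J_v[:, 1] = (-6.8481,0.5000,0.0000)
J_ω[:, 1] = z_1
entry J[5][1] = 1.0000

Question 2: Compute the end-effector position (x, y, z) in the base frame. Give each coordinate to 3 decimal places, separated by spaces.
0.500 6.848 8.799

after link 1: o_1 = (0.0000, 0.0000, 4.0000)
after link 2: o_2 = (-0.0000, 2.0000, 6.0000)
after link 3: o_3 = (2.0000, 4.5981, 7.5000)
after link 4: o_4 = (0.5000, 6.8481, 8.7990)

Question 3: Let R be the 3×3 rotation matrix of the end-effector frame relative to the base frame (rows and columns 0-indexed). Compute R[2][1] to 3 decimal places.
End-effector y-axis (col 1 of R) = (0.0000,0.5000,-0.8660)
R[2][1] = -0.8660

-0.866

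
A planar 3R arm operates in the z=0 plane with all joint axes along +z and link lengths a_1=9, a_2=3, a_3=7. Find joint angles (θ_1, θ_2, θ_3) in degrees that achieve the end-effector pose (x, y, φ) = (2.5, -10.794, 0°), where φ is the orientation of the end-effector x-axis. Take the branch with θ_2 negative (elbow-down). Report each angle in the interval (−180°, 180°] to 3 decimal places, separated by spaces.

-105.259 -30.010 135.270

wrist centre = target − a_3·(cos φ, sin φ) = (-4.5000, -10.7940)
cos θ_2 = (136.7604−9²−3²)/(2·9·3) = 0.8659; θ_2 = -30.0105° (elbow-down)
β = atan2(-10.7940,-4.5000) = -112.6312°; ψ = atan2(-1.5005,11.5978) = -7.3717°
θ_1 = β − ψ = -105.2594°
θ_3 = φ − θ_1 − θ_2 = 135.2699° (wrapped to (-180°,180°])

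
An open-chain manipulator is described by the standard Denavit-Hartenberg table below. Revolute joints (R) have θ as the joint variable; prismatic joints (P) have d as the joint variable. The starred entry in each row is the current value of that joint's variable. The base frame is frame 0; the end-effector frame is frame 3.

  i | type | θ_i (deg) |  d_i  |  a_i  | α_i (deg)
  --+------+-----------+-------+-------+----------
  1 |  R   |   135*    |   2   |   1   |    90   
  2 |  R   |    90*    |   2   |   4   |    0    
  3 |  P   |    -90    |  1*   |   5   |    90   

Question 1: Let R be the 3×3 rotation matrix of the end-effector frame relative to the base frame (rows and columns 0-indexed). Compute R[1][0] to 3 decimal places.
End-effector x-axis (col 0 of R) = (-0.7071,0.7071,0.0000)
R[1][0] = 0.7071

0.707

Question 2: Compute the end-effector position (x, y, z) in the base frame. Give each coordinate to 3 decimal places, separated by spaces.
after link 1: o_1 = (-0.7071, 0.7071, 2.0000)
after link 2: o_2 = (0.7071, 2.1213, 6.0000)
after link 3: o_3 = (-2.1213, 6.3640, 6.0000)

-2.121 6.364 6.000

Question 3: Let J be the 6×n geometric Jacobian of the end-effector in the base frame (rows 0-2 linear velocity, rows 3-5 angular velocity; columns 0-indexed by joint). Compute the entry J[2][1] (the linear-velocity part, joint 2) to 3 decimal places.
5.000

axis z_1 = (0.7071,0.7071,0.0000); lever o_n−o_1 = (-1.4142,5.6569,4.0000)
cross product → J_v[:, 1] = (2.8284,-2.8284,5.0000)
J_ω[:, 1] = z_1
entry J[2][1] = 5.0000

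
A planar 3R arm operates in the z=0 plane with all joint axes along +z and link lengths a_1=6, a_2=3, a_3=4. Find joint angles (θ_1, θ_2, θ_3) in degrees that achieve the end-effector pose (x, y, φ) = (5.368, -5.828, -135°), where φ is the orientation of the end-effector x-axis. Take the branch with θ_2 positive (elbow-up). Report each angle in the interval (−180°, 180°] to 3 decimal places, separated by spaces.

wrist centre = target − a_3·(cos φ, sin φ) = (8.1964, -2.9996)
cos θ_2 = (76.1789−6²−3²)/(2·6·3) = 0.8661; θ_2 = 29.9938° (elbow-up)
β = atan2(-2.9996,8.1964) = -20.1007°; ψ = atan2(1.4997,8.5982) = 9.8941°
θ_1 = β − ψ = -29.9948°
θ_3 = φ − θ_1 − θ_2 = -134.9991° (wrapped to (-180°,180°])

-29.995 29.994 -134.999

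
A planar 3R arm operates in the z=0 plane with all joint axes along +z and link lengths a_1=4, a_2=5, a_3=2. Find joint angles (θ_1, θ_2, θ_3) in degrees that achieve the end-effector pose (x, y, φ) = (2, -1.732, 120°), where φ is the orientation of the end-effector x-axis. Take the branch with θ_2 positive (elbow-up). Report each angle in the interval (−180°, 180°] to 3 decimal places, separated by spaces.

wrist centre = target − a_3·(cos φ, sin φ) = (3.0000, -3.4641)
cos θ_2 = (20.9996−4²−5²)/(2·4·5) = -0.5000; θ_2 = 120.0006° (elbow-up)
β = atan2(-3.4641,3.0000) = -49.1062°; ψ = atan2(4.3301,1.5000) = 70.8938°
θ_1 = β − ψ = -120.0000°
θ_3 = φ − θ_1 − θ_2 = 119.9994° (wrapped to (-180°,180°])

-120.000 120.001 119.999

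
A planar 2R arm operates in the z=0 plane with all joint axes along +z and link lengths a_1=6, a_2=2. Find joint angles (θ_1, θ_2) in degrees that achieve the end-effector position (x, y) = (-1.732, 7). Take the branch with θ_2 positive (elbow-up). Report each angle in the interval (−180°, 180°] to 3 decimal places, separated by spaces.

90.000 60.000

cos θ_2 = (51.9998−6²−2²)/(2·6·2) = 0.5000; θ_2 = 60.0005° (elbow-up)
β = atan2(7.0000,-1.7320) = 103.8975°; ψ = atan2(1.7321,7.0000) = 13.8980°
θ_1 = β − ψ = 89.9995°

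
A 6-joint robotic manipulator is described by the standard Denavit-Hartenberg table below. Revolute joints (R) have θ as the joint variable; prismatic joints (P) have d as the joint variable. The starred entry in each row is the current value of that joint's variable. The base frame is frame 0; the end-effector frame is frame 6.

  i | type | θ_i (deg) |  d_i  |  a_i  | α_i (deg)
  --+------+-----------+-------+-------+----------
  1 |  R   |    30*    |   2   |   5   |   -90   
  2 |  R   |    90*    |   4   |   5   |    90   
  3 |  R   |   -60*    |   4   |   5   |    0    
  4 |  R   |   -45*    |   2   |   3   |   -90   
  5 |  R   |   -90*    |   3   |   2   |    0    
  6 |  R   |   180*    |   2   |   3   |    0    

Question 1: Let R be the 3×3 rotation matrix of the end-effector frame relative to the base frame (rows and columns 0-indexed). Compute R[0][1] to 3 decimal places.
-0.483

End-effector y-axis (col 1 of R) = (-0.4830,0.8365,-0.2588)
R[0][1] = -0.4830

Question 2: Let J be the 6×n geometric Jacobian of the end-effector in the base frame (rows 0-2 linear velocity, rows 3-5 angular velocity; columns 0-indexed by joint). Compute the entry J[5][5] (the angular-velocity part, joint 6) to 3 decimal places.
-0.966

axis z_5 = (0.1294,-0.2241,-0.9659); lever o_n−o_5 = (-2.3393,-1.9483,-1.9319)
cross product → J_v[:, 5] = (-1.4489,2.5095,-0.7765)
J_ω[:, 5] = z_5
entry J[5][5] = -0.9659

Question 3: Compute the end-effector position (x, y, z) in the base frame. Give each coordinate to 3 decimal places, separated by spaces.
after link 1: o_1 = (4.3301, 2.5000, 2.0000)
after link 2: o_2 = (2.3301, 5.9641, -3.0000)
after link 3: o_3 = (7.9593, 4.2141, -5.5000)
after link 4: o_4 = (11.1402, 2.7046, -4.7235)
after link 5: o_5 = (13.2605, 3.0321, -7.6213)
after link 6: o_6 = (10.9213, 1.0838, -9.5532)

10.921 1.084 -9.553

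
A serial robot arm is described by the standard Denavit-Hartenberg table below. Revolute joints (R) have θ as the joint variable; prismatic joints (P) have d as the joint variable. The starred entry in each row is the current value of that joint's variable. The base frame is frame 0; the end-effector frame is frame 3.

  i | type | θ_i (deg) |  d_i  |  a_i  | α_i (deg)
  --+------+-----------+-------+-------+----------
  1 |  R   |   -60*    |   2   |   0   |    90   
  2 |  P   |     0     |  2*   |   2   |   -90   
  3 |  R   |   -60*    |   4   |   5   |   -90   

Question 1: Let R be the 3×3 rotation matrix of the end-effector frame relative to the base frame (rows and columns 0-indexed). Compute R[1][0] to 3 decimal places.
End-effector x-axis (col 0 of R) = (-0.5000,-0.8660,0.0000)
R[1][0] = -0.8660

-0.866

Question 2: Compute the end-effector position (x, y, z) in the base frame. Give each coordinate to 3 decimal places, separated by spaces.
after link 1: o_1 = (0.0000, 0.0000, 2.0000)
after link 2: o_2 = (-0.7321, -2.7321, 2.0000)
after link 3: o_3 = (-3.2321, -7.0622, 6.0000)

-3.232 -7.062 6.000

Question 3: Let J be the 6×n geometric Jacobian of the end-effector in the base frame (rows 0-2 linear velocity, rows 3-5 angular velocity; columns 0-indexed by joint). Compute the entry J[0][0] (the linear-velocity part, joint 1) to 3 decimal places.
axis z_0 = ẑ; lever o_n−o_0 = (-3.2321,-7.0622,6.0000)
cross product → J_v[:, 0] = (7.0622,-3.2321,0.0000)
J_ω[:, 0] = z_0
entry J[0][0] = 7.0622

7.062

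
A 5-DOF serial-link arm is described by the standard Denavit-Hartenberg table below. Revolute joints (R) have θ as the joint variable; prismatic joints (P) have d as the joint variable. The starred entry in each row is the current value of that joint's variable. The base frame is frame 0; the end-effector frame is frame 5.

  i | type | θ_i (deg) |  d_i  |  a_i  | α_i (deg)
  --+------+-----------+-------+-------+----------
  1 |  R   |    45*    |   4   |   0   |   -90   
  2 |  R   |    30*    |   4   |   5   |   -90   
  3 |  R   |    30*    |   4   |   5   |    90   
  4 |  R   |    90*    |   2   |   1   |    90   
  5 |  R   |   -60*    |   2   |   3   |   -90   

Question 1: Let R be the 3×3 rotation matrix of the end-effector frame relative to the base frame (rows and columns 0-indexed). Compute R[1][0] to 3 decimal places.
-0.972

End-effector x-axis (col 0 of R) = (0.0884,-0.9723,-0.2165)
R[1][0] = -0.9723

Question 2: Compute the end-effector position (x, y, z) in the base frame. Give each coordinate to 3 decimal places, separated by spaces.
after link 1: o_1 = (0.0000, 0.0000, 4.0000)
after link 2: o_2 = (0.2334, 5.8903, 1.5000)
after link 3: o_3 = (3.2386, 5.3600, -4.1292)
after link 4: o_4 = (2.2727, 6.8435, -5.4952)
after link 5: o_5 = (4.3056, 4.2803, -7.0107)

4.306 4.280 -7.011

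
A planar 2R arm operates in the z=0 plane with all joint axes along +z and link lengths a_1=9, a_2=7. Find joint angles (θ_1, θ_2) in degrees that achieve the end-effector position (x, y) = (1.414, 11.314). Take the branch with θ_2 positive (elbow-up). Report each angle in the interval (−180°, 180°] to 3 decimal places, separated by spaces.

45.002 89.997

cos θ_2 = (130.0060−9²−7²)/(2·9·7) = 0.0000; θ_2 = 89.9973° (elbow-up)
β = atan2(11.3140,1.4140) = 82.8762°; ψ = atan2(7.0000,9.0003) = 37.8740°
θ_1 = β − ψ = 45.0023°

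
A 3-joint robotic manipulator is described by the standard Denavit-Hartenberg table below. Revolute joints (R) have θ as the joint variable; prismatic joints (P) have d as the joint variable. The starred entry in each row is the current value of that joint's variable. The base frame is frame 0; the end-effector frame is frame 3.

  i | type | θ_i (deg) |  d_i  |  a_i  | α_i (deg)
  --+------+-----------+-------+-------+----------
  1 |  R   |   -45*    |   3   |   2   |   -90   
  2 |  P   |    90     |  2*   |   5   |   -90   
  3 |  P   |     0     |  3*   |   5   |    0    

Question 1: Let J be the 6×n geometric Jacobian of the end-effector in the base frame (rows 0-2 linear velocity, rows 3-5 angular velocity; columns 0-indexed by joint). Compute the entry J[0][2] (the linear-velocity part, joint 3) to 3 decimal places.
prismatic axis z_2 = (-0.7071,0.7071,-0.0000)
J_v[:, 2] = z_2; J_ω[:, 2] = (0,0,0)
entry J[0][2] = -0.7071

-0.707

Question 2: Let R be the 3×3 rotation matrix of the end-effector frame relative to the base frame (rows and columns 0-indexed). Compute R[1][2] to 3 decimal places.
0.707

End-effector z-axis (col 2 of R) = (-0.7071,0.7071,-0.0000)
R[1][2] = 0.7071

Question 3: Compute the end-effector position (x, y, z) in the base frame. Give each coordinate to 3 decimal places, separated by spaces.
0.707 2.121 -7.000

after link 1: o_1 = (1.4142, -1.4142, 3.0000)
after link 2: o_2 = (2.8284, 0.0000, -2.0000)
after link 3: o_3 = (0.7071, 2.1213, -7.0000)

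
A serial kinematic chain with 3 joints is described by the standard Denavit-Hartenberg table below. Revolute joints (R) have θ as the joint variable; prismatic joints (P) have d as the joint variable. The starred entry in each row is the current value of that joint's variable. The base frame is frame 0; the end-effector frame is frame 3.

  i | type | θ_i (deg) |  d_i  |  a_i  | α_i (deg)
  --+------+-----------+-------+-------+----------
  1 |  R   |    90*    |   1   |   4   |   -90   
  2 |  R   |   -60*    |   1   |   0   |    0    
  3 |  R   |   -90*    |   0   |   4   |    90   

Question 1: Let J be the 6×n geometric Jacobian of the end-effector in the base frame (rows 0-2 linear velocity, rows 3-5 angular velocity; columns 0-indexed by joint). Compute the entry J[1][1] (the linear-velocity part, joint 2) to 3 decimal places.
axis z_1 = (-1.0000,0.0000,0.0000); lever o_n−o_1 = (-1.0000,-3.4641,2.0000)
cross product → J_v[:, 1] = (0.0000,2.0000,3.4641)
J_ω[:, 1] = z_1
entry J[1][1] = 2.0000

2.000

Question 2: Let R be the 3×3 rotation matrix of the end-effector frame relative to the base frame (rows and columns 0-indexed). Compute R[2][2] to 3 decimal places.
-0.866

End-effector z-axis (col 2 of R) = (-0.0000,-0.5000,-0.8660)
R[2][2] = -0.8660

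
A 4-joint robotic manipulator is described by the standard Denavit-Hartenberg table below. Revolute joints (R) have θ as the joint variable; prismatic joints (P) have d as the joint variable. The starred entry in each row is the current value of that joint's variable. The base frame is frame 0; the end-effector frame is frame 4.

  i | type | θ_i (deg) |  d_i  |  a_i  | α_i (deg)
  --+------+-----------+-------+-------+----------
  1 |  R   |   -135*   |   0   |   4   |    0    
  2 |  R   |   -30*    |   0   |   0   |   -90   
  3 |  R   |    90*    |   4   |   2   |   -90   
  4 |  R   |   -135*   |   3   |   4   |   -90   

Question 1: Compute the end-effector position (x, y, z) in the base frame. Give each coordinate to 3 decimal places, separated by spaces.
1.837 -8.648 0.828

after link 1: o_1 = (-2.8284, -2.8284, 0.0000)
after link 2: o_2 = (-2.8284, -2.8284, 0.0000)
after link 3: o_3 = (-1.7932, -6.6921, -2.0000)
after link 4: o_4 = (1.8367, -8.6477, 0.8284)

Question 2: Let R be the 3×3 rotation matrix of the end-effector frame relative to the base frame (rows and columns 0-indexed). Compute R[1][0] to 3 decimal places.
-0.683

End-effector x-axis (col 0 of R) = (0.1830,-0.6830,0.7071)
R[1][0] = -0.6830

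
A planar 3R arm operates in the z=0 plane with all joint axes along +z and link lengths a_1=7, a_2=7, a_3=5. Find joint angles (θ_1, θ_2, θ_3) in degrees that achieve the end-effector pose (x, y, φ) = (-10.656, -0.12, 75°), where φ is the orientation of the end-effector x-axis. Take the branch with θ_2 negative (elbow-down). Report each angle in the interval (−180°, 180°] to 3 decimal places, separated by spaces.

-135.004 -44.994 -105.002

wrist centre = target − a_3·(cos φ, sin φ) = (-11.9501, -4.9496)
cos θ_2 = (167.3036−7²−7²)/(2·7·7) = 0.7072; θ_2 = -44.9941° (elbow-down)
β = atan2(-4.9496,-11.9501) = -157.5011°; ψ = atan2(-4.9492,11.9503) = -22.4970°
θ_1 = β − ψ = -135.0040°
θ_3 = φ − θ_1 − θ_2 = -105.0019° (wrapped to (-180°,180°])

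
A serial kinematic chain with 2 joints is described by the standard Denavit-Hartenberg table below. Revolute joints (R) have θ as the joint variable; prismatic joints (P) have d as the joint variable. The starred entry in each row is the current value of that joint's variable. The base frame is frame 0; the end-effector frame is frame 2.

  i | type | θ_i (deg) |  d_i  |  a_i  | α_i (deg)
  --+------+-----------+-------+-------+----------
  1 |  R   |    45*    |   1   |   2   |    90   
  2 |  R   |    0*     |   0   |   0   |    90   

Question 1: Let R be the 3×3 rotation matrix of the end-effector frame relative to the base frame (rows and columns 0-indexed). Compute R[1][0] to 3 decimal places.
End-effector x-axis (col 0 of R) = (0.7071,0.7071,0.0000)
R[1][0] = 0.7071

0.707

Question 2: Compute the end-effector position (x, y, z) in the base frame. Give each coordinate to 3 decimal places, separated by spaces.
1.414 1.414 1.000

after link 1: o_1 = (1.4142, 1.4142, 1.0000)
after link 2: o_2 = (1.4142, 1.4142, 1.0000)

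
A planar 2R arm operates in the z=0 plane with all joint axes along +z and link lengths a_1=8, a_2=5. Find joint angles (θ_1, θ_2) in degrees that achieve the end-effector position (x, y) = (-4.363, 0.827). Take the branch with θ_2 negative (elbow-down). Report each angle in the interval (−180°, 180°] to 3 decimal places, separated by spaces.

-156.468 -149.998

cos θ_2 = (19.7197−8²−5²)/(2·8·5) = -0.8660; θ_2 = -149.9975° (elbow-down)
β = atan2(0.8270,-4.3630) = 169.2670°; ψ = atan2(-2.5002,3.6700) = -34.2648°
θ_1 = β − ψ = 203.5318°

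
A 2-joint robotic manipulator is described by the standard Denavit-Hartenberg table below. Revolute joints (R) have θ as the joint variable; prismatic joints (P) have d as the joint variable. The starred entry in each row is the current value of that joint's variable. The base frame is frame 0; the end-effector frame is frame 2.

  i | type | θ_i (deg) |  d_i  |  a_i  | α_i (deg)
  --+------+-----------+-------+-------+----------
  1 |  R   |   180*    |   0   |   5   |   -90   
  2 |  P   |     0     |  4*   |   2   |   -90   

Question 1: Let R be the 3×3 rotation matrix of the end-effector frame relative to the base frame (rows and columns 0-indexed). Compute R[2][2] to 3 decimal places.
End-effector z-axis (col 2 of R) = (-0.0000,-0.0000,-1.0000)
R[2][2] = -1.0000

-1.000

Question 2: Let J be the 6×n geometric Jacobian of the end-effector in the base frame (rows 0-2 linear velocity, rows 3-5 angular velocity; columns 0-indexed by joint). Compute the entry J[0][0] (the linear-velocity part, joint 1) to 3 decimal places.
axis z_0 = ẑ; lever o_n−o_0 = (-7.0000,-4.0000,0.0000)
cross product → J_v[:, 0] = (4.0000,-7.0000,0.0000)
J_ω[:, 0] = z_0
entry J[0][0] = 4.0000

4.000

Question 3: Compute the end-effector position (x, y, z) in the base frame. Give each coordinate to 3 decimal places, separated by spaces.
-7.000 -4.000 0.000

after link 1: o_1 = (-5.0000, 0.0000, 0.0000)
after link 2: o_2 = (-7.0000, -4.0000, 0.0000)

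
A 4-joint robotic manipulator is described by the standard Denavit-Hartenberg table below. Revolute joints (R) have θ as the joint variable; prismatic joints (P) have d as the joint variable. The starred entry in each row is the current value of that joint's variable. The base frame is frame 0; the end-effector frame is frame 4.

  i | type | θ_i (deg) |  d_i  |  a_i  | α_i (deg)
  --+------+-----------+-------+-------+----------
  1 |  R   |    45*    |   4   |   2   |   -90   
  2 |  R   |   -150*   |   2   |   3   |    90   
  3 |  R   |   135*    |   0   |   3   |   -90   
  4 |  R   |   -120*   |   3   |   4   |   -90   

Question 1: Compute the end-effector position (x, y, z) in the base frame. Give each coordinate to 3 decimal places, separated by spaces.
after link 1: o_1 = (1.4142, 1.4142, 4.0000)
after link 2: o_2 = (-1.8371, 0.9913, 5.5000)
after link 3: o_3 = (-2.0381, 3.7903, 4.4393)
after link 4: o_4 = (-0.3298, 0.4986, 1.0858)

-0.330 0.499 1.086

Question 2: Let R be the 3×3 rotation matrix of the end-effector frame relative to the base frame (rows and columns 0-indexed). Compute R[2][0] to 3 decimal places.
-0.573

End-effector x-axis (col 0 of R) = (-0.2727,-0.7727,-0.5732)
R[2][0] = -0.5732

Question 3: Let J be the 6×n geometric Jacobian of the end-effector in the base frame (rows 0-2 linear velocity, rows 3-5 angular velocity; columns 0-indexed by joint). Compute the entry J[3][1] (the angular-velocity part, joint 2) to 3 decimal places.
-0.707

axis z_1 = (-0.7071,0.7071,0.0000); lever o_n−o_1 = (-1.7440,-0.9156,-2.9142)
cross product → J_v[:, 1] = (-2.0607,-2.0607,1.8806)
J_ω[:, 1] = z_1
entry J[3][1] = -0.7071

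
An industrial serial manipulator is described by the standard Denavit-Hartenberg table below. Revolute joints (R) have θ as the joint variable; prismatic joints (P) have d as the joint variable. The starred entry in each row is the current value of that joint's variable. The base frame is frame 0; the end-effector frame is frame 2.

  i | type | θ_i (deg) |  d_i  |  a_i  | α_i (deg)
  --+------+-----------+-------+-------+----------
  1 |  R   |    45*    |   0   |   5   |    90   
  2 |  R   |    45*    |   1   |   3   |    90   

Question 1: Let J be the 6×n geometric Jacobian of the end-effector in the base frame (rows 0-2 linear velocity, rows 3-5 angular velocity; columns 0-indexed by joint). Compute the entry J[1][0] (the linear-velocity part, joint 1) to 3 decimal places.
5.743

axis z_0 = ẑ; lever o_n−o_0 = (5.7426,4.3284,2.1213)
cross product → J_v[:, 0] = (-4.3284,5.7426,0.0000)
J_ω[:, 0] = z_0
entry J[1][0] = 5.7426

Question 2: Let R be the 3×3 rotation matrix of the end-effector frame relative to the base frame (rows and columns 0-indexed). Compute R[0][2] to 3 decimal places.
End-effector z-axis (col 2 of R) = (0.5000,0.5000,-0.7071)
R[0][2] = 0.5000

0.500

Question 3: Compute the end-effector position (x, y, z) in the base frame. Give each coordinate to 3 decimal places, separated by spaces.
5.743 4.328 2.121

after link 1: o_1 = (3.5355, 3.5355, 0.0000)
after link 2: o_2 = (5.7426, 4.3284, 2.1213)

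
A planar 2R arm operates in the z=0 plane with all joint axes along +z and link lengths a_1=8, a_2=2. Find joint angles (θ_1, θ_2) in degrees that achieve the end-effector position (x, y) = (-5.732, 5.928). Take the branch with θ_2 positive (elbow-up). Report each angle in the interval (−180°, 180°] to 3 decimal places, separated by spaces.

cos θ_2 = (67.9970−8²−2²)/(2·8·2) = -0.0001; θ_2 = 90.0054° (elbow-up)
β = atan2(5.9280,-5.7320) = 134.0370°; ψ = atan2(2.0000,7.9998) = 14.0366°
θ_1 = β − ψ = 120.0004°

120.000 90.005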